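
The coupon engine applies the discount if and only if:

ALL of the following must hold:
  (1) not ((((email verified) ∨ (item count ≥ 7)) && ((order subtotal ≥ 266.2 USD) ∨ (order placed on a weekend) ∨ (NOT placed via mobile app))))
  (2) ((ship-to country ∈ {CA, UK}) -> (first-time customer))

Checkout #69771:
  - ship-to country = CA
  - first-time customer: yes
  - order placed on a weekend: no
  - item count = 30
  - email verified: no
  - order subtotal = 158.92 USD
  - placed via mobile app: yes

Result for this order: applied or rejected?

Applied

Atomic conditions:
  email verified: no → false
  item count ≥ 7: 30 ≥ 7 is true
  order subtotal ≥ 266.2 USD: 158.92 ≥ 266.2 is false
  order placed on a weekend: no → false
  NOT placed via mobile app: yes → false
  ship-to country ∈ {CA, UK}: CA is in the set → true
  first-time customer: yes → true
Combine:
[1.1.1] false OR true = true
[1.1.2] false OR false OR false = false
[1.1] true AND false = false
[1] NOT false = true
[2] true → true = true
[root] true AND true = true
Overall: true → applied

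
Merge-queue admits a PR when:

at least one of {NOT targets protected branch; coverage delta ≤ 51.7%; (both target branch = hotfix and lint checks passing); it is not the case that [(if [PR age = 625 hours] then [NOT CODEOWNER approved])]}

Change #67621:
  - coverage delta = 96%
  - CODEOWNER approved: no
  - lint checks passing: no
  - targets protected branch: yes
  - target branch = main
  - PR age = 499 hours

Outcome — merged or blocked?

Blocked

Atomic conditions:
  NOT targets protected branch: yes → false
  coverage delta ≤ 51.7%: 96 ≤ 51.7 is false
  target branch = hotfix: main == hotfix is false
  lint checks passing: no → false
  PR age = 625 hours: 499 == 625 is false
  NOT CODEOWNER approved: no → true
Combine:
[3] false AND false = false
[4.1] false → true (antecedent false ⇒ implication holds) = true
[4] NOT true = false
[root] false OR false OR false OR false = false
Overall: false → blocked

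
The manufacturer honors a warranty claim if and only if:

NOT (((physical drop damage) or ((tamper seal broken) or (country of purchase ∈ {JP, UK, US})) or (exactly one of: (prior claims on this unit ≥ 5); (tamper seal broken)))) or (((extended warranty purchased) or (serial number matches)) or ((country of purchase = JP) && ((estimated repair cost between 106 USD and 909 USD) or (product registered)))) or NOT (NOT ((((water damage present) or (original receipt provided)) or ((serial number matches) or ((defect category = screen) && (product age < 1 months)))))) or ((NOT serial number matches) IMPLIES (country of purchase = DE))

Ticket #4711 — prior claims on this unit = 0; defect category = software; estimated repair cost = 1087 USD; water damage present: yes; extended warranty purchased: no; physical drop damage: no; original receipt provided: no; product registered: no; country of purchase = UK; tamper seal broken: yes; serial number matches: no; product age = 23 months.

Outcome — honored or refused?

Atomic conditions:
  physical drop damage: no → false
  tamper seal broken: yes → true
  country of purchase ∈ {JP, UK, US}: UK is in the set → true
  prior claims on this unit ≥ 5: 0 ≥ 5 is false
  extended warranty purchased: no → false
  serial number matches: no → false
  country of purchase = JP: UK == JP is false
  estimated repair cost between 106 USD and 909 USD: 1087 in [106, 909] is false
  product registered: no → false
  water damage present: yes → true
  original receipt provided: no → false
  defect category = screen: software == screen is false
  product age < 1 months: 23 < 1 is false
  NOT serial number matches: no → true
  country of purchase = DE: UK == DE is false
Combine:
[1.1.2] true OR true = true
[1.1.3] exactly-one(false, true) = true
[1.1] false OR true OR true = true
[1] NOT true = false
[2.1] false OR false = false
[2.2.2] false OR false = false
[2.2] false AND false = false
[2] false OR false = false
[3.1.1.1] true OR false = true
[3.1.1.2.2] false AND false = false
[3.1.1.2] false OR false = false
[3.1.1] true OR false = true
[3.1] NOT true = false
[3] NOT false = true
[4] true → false = false
[root] false OR false OR true OR false = true
Overall: true → honored

Honored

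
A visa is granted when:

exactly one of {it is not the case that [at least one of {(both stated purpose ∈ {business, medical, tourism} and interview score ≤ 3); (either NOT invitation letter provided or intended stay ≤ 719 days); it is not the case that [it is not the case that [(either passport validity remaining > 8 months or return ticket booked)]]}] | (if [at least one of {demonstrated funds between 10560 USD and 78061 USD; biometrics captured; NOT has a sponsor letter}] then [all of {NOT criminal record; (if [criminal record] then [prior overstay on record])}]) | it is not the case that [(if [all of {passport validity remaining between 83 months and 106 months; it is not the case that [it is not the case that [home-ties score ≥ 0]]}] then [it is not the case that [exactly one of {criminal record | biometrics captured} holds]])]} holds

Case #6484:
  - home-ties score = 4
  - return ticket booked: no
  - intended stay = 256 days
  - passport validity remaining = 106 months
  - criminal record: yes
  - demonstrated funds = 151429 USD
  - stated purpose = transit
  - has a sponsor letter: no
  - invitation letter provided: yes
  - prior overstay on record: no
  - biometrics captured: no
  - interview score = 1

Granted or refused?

Atomic conditions:
  stated purpose ∈ {business, medical, tourism}: transit is not in the set → false
  interview score ≤ 3: 1 ≤ 3 is true
  NOT invitation letter provided: yes → false
  intended stay ≤ 719 days: 256 ≤ 719 is true
  passport validity remaining > 8 months: 106 > 8 is true
  return ticket booked: no → false
  demonstrated funds between 10560 USD and 78061 USD: 151429 in [10560, 78061] is false
  biometrics captured: no → false
  NOT has a sponsor letter: no → true
  NOT criminal record: yes → false
  criminal record: yes → true
  prior overstay on record: no → false
  passport validity remaining between 83 months and 106 months: 106 in [83, 106] is true
  home-ties score ≥ 0: 4 ≥ 0 is true
Combine:
[1.1.1] false AND true = false
[1.1.2] false OR true = true
[1.1.3.1.1] true OR false = true
[1.1.3.1] NOT true = false
[1.1.3] NOT false = true
[1.1] false OR true OR true = true
[1] NOT true = false
[2.1] false OR false OR true = true
[2.2.2] true → false = false
[2.2] false AND false = false
[2] true → false = false
[3.1.1.2.1] NOT true = false
[3.1.1.2] NOT false = true
[3.1.1] true AND true = true
[3.1.2.1] exactly-one(true, false) = true
[3.1.2] NOT true = false
[3.1] true → false = false
[3] NOT false = true
[root] exactly-one(false, false, true) = true
Overall: true → granted

Granted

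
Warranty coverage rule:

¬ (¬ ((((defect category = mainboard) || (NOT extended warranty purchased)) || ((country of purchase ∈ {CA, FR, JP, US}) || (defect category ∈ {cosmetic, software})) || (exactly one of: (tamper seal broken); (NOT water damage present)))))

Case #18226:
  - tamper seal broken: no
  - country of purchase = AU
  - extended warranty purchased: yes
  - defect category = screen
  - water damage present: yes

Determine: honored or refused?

Refused

Atomic conditions:
  defect category = mainboard: screen == mainboard is false
  NOT extended warranty purchased: yes → false
  country of purchase ∈ {CA, FR, JP, US}: AU is not in the set → false
  defect category ∈ {cosmetic, software}: screen is not in the set → false
  tamper seal broken: no → false
  NOT water damage present: yes → false
Combine:
[1.1.1] false OR false = false
[1.1.2] false OR false = false
[1.1.3] exactly-one(false, false) = false
[1.1] false OR false OR false = false
[1] NOT false = true
[root] NOT true = false
Overall: false → refused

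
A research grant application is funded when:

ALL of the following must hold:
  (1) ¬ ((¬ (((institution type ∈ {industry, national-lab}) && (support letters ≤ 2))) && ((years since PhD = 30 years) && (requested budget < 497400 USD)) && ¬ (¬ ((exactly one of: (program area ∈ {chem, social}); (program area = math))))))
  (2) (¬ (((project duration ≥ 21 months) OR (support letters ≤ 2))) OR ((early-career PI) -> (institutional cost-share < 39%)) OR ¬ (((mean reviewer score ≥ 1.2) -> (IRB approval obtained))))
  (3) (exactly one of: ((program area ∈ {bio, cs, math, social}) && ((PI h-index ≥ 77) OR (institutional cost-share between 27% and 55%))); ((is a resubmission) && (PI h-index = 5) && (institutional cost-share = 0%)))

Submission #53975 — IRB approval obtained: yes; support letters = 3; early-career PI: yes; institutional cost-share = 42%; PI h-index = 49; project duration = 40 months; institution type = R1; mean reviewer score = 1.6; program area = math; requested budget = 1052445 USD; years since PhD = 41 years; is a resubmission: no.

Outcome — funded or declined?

Atomic conditions:
  institution type ∈ {industry, national-lab}: R1 is not in the set → false
  support letters ≤ 2: 3 ≤ 2 is false
  years since PhD = 30 years: 41 == 30 is false
  requested budget < 497400 USD: 1052445 < 497400 is false
  program area ∈ {chem, social}: math is not in the set → false
  program area = math: math == math is true
  project duration ≥ 21 months: 40 ≥ 21 is true
  early-career PI: yes → true
  institutional cost-share < 39%: 42 < 39 is false
  mean reviewer score ≥ 1.2: 1.6 ≥ 1.2 is true
  IRB approval obtained: yes → true
  program area ∈ {bio, cs, math, social}: math is in the set → true
  PI h-index ≥ 77: 49 ≥ 77 is false
  institutional cost-share between 27% and 55%: 42 in [27, 55] is true
  is a resubmission: no → false
  PI h-index = 5: 49 == 5 is false
  institutional cost-share = 0%: 42 == 0 is false
Combine:
[1.1.1.1] false AND false = false
[1.1.1] NOT false = true
[1.1.2] false AND false = false
[1.1.3.1.1] exactly-one(false, true) = true
[1.1.3.1] NOT true = false
[1.1.3] NOT false = true
[1.1] true AND false AND true = false
[1] NOT false = true
[2.1.1] true OR false = true
[2.1] NOT true = false
[2.2] true → false = false
[2.3.1] true → true = true
[2.3] NOT true = false
[2] false OR false OR false = false
[3.1.2] false OR true = true
[3.1] true AND true = true
[3.2] false AND false AND false = false
[3] exactly-one(true, false) = true
[root] true AND false AND true = false
Overall: false → declined

Declined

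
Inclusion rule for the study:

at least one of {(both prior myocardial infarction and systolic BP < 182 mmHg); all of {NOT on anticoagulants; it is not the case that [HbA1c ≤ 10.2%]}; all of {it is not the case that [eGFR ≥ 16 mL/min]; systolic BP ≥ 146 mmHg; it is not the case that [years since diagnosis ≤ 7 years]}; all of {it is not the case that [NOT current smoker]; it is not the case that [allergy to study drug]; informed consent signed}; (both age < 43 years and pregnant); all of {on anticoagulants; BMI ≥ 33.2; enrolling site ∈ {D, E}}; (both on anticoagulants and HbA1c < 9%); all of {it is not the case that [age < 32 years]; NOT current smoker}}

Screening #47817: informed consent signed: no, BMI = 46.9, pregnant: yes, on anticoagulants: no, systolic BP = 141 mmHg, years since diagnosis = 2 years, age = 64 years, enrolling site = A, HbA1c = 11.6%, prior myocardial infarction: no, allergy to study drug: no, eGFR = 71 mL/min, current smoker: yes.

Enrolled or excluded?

Enrolled

Atomic conditions:
  prior myocardial infarction: no → false
  systolic BP < 182 mmHg: 141 < 182 is true
  NOT on anticoagulants: no → true
  HbA1c ≤ 10.2%: 11.6 ≤ 10.2 is false
  eGFR ≥ 16 mL/min: 71 ≥ 16 is true
  systolic BP ≥ 146 mmHg: 141 ≥ 146 is false
  years since diagnosis ≤ 7 years: 2 ≤ 7 is true
  NOT current smoker: yes → false
  allergy to study drug: no → false
  informed consent signed: no → false
  age < 43 years: 64 < 43 is false
  pregnant: yes → true
  on anticoagulants: no → false
  BMI ≥ 33.2: 46.9 ≥ 33.2 is true
  enrolling site ∈ {D, E}: A is not in the set → false
  HbA1c < 9%: 11.6 < 9 is false
  age < 32 years: 64 < 32 is false
Combine:
[1] false AND true = false
[2.2] NOT false = true
[2] true AND true = true
[3.1] NOT true = false
[3.3] NOT true = false
[3] false AND false AND false = false
[4.1] NOT false = true
[4.2] NOT false = true
[4] true AND true AND false = false
[5] false AND true = false
[6] false AND true AND false = false
[7] false AND false = false
[8.1] NOT false = true
[8] true AND false = false
[root] false OR true OR false OR false OR false OR false OR false OR false = true
Overall: true → enrolled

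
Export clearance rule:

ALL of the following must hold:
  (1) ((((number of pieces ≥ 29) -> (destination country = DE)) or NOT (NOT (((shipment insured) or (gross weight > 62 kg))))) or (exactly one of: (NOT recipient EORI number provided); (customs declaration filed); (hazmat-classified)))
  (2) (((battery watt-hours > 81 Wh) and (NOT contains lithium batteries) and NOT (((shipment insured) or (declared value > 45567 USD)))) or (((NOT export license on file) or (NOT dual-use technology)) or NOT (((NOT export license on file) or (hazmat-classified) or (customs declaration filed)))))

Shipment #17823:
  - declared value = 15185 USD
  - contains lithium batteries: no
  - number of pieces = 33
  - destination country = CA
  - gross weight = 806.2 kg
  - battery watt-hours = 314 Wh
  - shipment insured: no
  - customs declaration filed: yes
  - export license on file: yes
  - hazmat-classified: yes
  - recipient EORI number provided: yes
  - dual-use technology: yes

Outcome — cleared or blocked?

Cleared

Atomic conditions:
  number of pieces ≥ 29: 33 ≥ 29 is true
  destination country = DE: CA == DE is false
  shipment insured: no → false
  gross weight > 62 kg: 806.2 > 62 is true
  NOT recipient EORI number provided: yes → false
  customs declaration filed: yes → true
  hazmat-classified: yes → true
  battery watt-hours > 81 Wh: 314 > 81 is true
  NOT contains lithium batteries: no → true
  declared value > 45567 USD: 15185 > 45567 is false
  NOT export license on file: yes → false
  NOT dual-use technology: yes → false
Combine:
[1.1.1] true → false = false
[1.1.2.1.1] false OR true = true
[1.1.2.1] NOT true = false
[1.1.2] NOT false = true
[1.1] false OR true = true
[1.2] exactly-one(false, true, true) = false
[1] true OR false = true
[2.1.3.1] false OR false = false
[2.1.3] NOT false = true
[2.1] true AND true AND true = true
[2.2.1] false OR false = false
[2.2.2.1] false OR true OR true = true
[2.2.2] NOT true = false
[2.2] false OR false = false
[2] true OR false = true
[root] true AND true = true
Overall: true → cleared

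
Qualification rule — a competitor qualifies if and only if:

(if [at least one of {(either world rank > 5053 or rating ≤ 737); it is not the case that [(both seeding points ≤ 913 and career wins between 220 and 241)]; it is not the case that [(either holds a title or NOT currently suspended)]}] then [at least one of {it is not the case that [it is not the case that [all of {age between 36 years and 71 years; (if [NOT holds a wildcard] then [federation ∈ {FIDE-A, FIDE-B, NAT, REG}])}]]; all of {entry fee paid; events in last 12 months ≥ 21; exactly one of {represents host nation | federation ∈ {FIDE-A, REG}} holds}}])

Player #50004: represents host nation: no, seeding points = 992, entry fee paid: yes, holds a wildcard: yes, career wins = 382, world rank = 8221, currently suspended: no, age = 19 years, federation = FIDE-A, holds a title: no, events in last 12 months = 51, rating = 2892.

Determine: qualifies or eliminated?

Qualifies

Atomic conditions:
  world rank > 5053: 8221 > 5053 is true
  rating ≤ 737: 2892 ≤ 737 is false
  seeding points ≤ 913: 992 ≤ 913 is false
  career wins between 220 and 241: 382 in [220, 241] is false
  holds a title: no → false
  NOT currently suspended: no → true
  age between 36 years and 71 years: 19 in [36, 71] is false
  NOT holds a wildcard: yes → false
  federation ∈ {FIDE-A, FIDE-B, NAT, REG}: FIDE-A is in the set → true
  entry fee paid: yes → true
  events in last 12 months ≥ 21: 51 ≥ 21 is true
  represents host nation: no → false
  federation ∈ {FIDE-A, REG}: FIDE-A is in the set → true
Combine:
[1.1] true OR false = true
[1.2.1] false AND false = false
[1.2] NOT false = true
[1.3.1] false OR true = true
[1.3] NOT true = false
[1] true OR true OR false = true
[2.1.1.1.2] false → true (antecedent false ⇒ implication holds) = true
[2.1.1.1] false AND true = false
[2.1.1] NOT false = true
[2.1] NOT true = false
[2.2.3] exactly-one(false, true) = true
[2.2] true AND true AND true = true
[2] false OR true = true
[root] true → true = true
Overall: true → qualifies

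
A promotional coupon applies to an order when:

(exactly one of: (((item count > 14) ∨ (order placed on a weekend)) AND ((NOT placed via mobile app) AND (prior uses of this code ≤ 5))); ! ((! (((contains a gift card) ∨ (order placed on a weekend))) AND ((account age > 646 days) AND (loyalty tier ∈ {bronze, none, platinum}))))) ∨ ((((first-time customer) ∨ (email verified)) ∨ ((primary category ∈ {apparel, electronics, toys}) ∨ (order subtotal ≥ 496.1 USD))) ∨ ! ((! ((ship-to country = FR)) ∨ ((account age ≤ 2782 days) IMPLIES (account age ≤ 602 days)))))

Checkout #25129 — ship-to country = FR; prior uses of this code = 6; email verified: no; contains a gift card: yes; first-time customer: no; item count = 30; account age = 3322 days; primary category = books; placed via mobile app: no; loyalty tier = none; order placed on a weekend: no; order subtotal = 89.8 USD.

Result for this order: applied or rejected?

Applied

Atomic conditions:
  item count > 14: 30 > 14 is true
  order placed on a weekend: no → false
  NOT placed via mobile app: no → true
  prior uses of this code ≤ 5: 6 ≤ 5 is false
  contains a gift card: yes → true
  account age > 646 days: 3322 > 646 is true
  loyalty tier ∈ {bronze, none, platinum}: none is in the set → true
  first-time customer: no → false
  email verified: no → false
  primary category ∈ {apparel, electronics, toys}: books is not in the set → false
  order subtotal ≥ 496.1 USD: 89.8 ≥ 496.1 is false
  ship-to country = FR: FR == FR is true
  account age ≤ 2782 days: 3322 ≤ 2782 is false
  account age ≤ 602 days: 3322 ≤ 602 is false
Combine:
[1.1.1] true OR false = true
[1.1.2] true AND false = false
[1.1] true AND false = false
[1.2.1.1.1] true OR false = true
[1.2.1.1] NOT true = false
[1.2.1.2] true AND true = true
[1.2.1] false AND true = false
[1.2] NOT false = true
[1] exactly-one(false, true) = true
[2.1.1] false OR false = false
[2.1.2] false OR false = false
[2.1] false OR false = false
[2.2.1.1] NOT true = false
[2.2.1.2] false → false (antecedent false ⇒ implication holds) = true
[2.2.1] false OR true = true
[2.2] NOT true = false
[2] false OR false = false
[root] true OR false = true
Overall: true → applied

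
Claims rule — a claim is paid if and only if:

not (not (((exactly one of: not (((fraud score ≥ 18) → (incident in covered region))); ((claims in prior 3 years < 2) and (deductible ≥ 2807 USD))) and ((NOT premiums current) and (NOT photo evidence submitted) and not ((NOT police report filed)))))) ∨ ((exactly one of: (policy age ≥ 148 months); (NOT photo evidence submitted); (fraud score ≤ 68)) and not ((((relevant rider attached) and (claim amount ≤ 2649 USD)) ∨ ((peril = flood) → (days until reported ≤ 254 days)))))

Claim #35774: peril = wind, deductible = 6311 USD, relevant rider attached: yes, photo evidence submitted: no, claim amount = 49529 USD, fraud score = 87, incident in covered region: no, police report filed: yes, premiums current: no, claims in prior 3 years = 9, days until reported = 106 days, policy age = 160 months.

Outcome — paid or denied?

Paid

Atomic conditions:
  fraud score ≥ 18: 87 ≥ 18 is true
  incident in covered region: no → false
  claims in prior 3 years < 2: 9 < 2 is false
  deductible ≥ 2807 USD: 6311 ≥ 2807 is true
  NOT premiums current: no → true
  NOT photo evidence submitted: no → true
  NOT police report filed: yes → false
  policy age ≥ 148 months: 160 ≥ 148 is true
  fraud score ≤ 68: 87 ≤ 68 is false
  relevant rider attached: yes → true
  claim amount ≤ 2649 USD: 49529 ≤ 2649 is false
  peril = flood: wind == flood is false
  days until reported ≤ 254 days: 106 ≤ 254 is true
Combine:
[1.1.1.1.1.1] true → false = false
[1.1.1.1.1] NOT false = true
[1.1.1.1.2] false AND true = false
[1.1.1.1] exactly-one(true, false) = true
[1.1.1.2.3] NOT false = true
[1.1.1.2] true AND true AND true = true
[1.1.1] true AND true = true
[1.1] NOT true = false
[1] NOT false = true
[2.1] exactly-one(true, true, false) = false
[2.2.1.1] true AND false = false
[2.2.1.2] false → true (antecedent false ⇒ implication holds) = true
[2.2.1] false OR true = true
[2.2] NOT true = false
[2] false AND false = false
[root] true OR false = true
Overall: true → paid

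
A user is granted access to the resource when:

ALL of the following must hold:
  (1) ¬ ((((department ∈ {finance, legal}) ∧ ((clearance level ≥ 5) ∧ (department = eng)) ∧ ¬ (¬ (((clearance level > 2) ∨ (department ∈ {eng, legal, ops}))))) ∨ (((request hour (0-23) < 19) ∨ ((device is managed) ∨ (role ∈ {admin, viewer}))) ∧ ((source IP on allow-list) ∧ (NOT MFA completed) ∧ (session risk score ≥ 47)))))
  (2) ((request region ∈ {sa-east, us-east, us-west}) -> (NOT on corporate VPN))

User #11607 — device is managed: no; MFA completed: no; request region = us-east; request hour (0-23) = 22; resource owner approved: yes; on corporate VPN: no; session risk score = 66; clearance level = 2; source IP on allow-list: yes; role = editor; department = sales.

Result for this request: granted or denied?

Granted

Atomic conditions:
  department ∈ {finance, legal}: sales is not in the set → false
  clearance level ≥ 5: 2 ≥ 5 is false
  department = eng: sales == eng is false
  clearance level > 2: 2 > 2 is false
  department ∈ {eng, legal, ops}: sales is not in the set → false
  request hour (0-23) < 19: 22 < 19 is false
  device is managed: no → false
  role ∈ {admin, viewer}: editor is not in the set → false
  source IP on allow-list: yes → true
  NOT MFA completed: no → true
  session risk score ≥ 47: 66 ≥ 47 is true
  request region ∈ {sa-east, us-east, us-west}: us-east is in the set → true
  NOT on corporate VPN: no → true
Combine:
[1.1.1.2] false AND false = false
[1.1.1.3.1.1] false OR false = false
[1.1.1.3.1] NOT false = true
[1.1.1.3] NOT true = false
[1.1.1] false AND false AND false = false
[1.1.2.1.2] false OR false = false
[1.1.2.1] false OR false = false
[1.1.2.2] true AND true AND true = true
[1.1.2] false AND true = false
[1.1] false OR false = false
[1] NOT false = true
[2] true → true = true
[root] true AND true = true
Overall: true → granted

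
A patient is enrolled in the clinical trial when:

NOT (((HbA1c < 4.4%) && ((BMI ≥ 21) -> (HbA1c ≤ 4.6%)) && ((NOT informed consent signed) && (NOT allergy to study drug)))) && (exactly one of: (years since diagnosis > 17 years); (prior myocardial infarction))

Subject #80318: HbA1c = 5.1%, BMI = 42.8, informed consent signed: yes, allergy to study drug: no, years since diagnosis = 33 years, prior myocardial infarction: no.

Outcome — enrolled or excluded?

Atomic conditions:
  HbA1c < 4.4%: 5.1 < 4.4 is false
  BMI ≥ 21: 42.8 ≥ 21 is true
  HbA1c ≤ 4.6%: 5.1 ≤ 4.6 is false
  NOT informed consent signed: yes → false
  NOT allergy to study drug: no → true
  years since diagnosis > 17 years: 33 > 17 is true
  prior myocardial infarction: no → false
Combine:
[1.1.2] true → false = false
[1.1.3] false AND true = false
[1.1] false AND false AND false = false
[1] NOT false = true
[2] exactly-one(true, false) = true
[root] true AND true = true
Overall: true → enrolled

Enrolled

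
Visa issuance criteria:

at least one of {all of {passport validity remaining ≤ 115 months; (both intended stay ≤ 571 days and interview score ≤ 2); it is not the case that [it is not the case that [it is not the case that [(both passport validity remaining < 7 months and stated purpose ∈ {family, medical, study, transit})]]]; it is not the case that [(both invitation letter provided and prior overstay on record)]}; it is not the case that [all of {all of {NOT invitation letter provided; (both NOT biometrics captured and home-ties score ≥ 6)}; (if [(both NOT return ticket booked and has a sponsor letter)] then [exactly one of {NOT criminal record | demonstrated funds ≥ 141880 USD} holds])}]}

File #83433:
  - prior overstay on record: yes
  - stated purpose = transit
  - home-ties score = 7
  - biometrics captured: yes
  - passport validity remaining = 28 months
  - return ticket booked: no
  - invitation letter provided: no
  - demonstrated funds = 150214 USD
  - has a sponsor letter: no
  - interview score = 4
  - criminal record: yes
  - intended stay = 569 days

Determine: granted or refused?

Atomic conditions:
  passport validity remaining ≤ 115 months: 28 ≤ 115 is true
  intended stay ≤ 571 days: 569 ≤ 571 is true
  interview score ≤ 2: 4 ≤ 2 is false
  passport validity remaining < 7 months: 28 < 7 is false
  stated purpose ∈ {family, medical, study, transit}: transit is in the set → true
  invitation letter provided: no → false
  prior overstay on record: yes → true
  NOT invitation letter provided: no → true
  NOT biometrics captured: yes → false
  home-ties score ≥ 6: 7 ≥ 6 is true
  NOT return ticket booked: no → true
  has a sponsor letter: no → false
  NOT criminal record: yes → false
  demonstrated funds ≥ 141880 USD: 150214 ≥ 141880 is true
Combine:
[1.2] true AND false = false
[1.3.1.1.1] false AND true = false
[1.3.1.1] NOT false = true
[1.3.1] NOT true = false
[1.3] NOT false = true
[1.4.1] false AND true = false
[1.4] NOT false = true
[1] true AND false AND true AND true = false
[2.1.1.2] false AND true = false
[2.1.1] true AND false = false
[2.1.2.1] true AND false = false
[2.1.2.2] exactly-one(false, true) = true
[2.1.2] false → true (antecedent false ⇒ implication holds) = true
[2.1] false AND true = false
[2] NOT false = true
[root] false OR true = true
Overall: true → granted

Granted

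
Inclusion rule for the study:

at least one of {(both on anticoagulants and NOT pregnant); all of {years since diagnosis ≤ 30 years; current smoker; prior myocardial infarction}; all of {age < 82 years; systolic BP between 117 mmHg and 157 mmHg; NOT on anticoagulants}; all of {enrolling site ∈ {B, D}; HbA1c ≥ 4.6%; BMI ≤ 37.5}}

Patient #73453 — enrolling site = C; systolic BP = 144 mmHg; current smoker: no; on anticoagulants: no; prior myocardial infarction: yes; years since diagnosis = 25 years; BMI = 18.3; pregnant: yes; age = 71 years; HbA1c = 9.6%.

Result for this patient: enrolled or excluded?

Atomic conditions:
  on anticoagulants: no → false
  NOT pregnant: yes → false
  years since diagnosis ≤ 30 years: 25 ≤ 30 is true
  current smoker: no → false
  prior myocardial infarction: yes → true
  age < 82 years: 71 < 82 is true
  systolic BP between 117 mmHg and 157 mmHg: 144 in [117, 157] is true
  NOT on anticoagulants: no → true
  enrolling site ∈ {B, D}: C is not in the set → false
  HbA1c ≥ 4.6%: 9.6 ≥ 4.6 is true
  BMI ≤ 37.5: 18.3 ≤ 37.5 is true
Combine:
[1] false AND false = false
[2] true AND false AND true = false
[3] true AND true AND true = true
[4] false AND true AND true = false
[root] false OR false OR true OR false = true
Overall: true → enrolled

Enrolled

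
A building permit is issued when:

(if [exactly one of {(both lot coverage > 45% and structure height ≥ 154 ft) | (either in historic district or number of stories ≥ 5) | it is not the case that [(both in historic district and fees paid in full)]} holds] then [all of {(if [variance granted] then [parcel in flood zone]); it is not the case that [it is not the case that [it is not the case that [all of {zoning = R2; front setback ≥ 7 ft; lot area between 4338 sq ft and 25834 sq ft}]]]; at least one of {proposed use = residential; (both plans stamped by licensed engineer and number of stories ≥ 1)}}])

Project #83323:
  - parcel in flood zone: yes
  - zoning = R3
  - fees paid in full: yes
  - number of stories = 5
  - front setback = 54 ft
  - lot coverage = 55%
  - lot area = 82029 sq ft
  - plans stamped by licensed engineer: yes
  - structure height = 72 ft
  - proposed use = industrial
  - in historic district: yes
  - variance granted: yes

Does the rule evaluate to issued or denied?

Issued

Atomic conditions:
  lot coverage > 45%: 55 > 45 is true
  structure height ≥ 154 ft: 72 ≥ 154 is false
  in historic district: yes → true
  number of stories ≥ 5: 5 ≥ 5 is true
  fees paid in full: yes → true
  variance granted: yes → true
  parcel in flood zone: yes → true
  zoning = R2: R3 == R2 is false
  front setback ≥ 7 ft: 54 ≥ 7 is true
  lot area between 4338 sq ft and 25834 sq ft: 82029 in [4338, 25834] is false
  proposed use = residential: industrial == residential is false
  plans stamped by licensed engineer: yes → true
  number of stories ≥ 1: 5 ≥ 1 is true
Combine:
[1.1] true AND false = false
[1.2] true OR true = true
[1.3.1] true AND true = true
[1.3] NOT true = false
[1] exactly-one(false, true, false) = true
[2.1] true → true = true
[2.2.1.1.1] false AND true AND false = false
[2.2.1.1] NOT false = true
[2.2.1] NOT true = false
[2.2] NOT false = true
[2.3.2] true AND true = true
[2.3] false OR true = true
[2] true AND true AND true = true
[root] true → true = true
Overall: true → issued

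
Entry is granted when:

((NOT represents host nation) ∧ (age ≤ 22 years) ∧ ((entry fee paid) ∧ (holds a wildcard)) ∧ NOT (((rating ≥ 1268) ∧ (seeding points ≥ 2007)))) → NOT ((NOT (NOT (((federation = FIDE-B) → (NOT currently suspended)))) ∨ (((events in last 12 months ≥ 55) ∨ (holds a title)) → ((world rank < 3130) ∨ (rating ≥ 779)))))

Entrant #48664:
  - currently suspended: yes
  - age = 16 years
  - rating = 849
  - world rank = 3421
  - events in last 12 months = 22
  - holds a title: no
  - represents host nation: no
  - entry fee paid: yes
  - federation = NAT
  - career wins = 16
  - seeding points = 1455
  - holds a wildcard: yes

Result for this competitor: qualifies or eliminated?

Eliminated

Atomic conditions:
  NOT represents host nation: no → true
  age ≤ 22 years: 16 ≤ 22 is true
  entry fee paid: yes → true
  holds a wildcard: yes → true
  rating ≥ 1268: 849 ≥ 1268 is false
  seeding points ≥ 2007: 1455 ≥ 2007 is false
  federation = FIDE-B: NAT == FIDE-B is false
  NOT currently suspended: yes → false
  events in last 12 months ≥ 55: 22 ≥ 55 is false
  holds a title: no → false
  world rank < 3130: 3421 < 3130 is false
  rating ≥ 779: 849 ≥ 779 is true
Combine:
[1.3] true AND true = true
[1.4.1] false AND false = false
[1.4] NOT false = true
[1] true AND true AND true AND true = true
[2.1.1.1.1] false → false (antecedent false ⇒ implication holds) = true
[2.1.1.1] NOT true = false
[2.1.1] NOT false = true
[2.1.2.1] false OR false = false
[2.1.2.2] false OR true = true
[2.1.2] false → true (antecedent false ⇒ implication holds) = true
[2.1] true OR true = true
[2] NOT true = false
[root] true → false = false
Overall: false → eliminated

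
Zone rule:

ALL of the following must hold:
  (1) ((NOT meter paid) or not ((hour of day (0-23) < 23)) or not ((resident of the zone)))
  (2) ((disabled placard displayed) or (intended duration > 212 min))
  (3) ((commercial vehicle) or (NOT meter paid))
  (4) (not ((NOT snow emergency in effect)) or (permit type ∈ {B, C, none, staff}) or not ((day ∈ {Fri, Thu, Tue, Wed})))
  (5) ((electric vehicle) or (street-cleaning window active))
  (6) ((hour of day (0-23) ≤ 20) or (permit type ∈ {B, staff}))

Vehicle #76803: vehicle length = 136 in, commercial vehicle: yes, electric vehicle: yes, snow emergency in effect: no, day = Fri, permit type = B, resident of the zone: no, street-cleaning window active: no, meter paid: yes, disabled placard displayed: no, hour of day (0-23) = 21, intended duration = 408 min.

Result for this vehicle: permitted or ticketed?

Atomic conditions:
  NOT meter paid: yes → false
  hour of day (0-23) < 23: 21 < 23 is true
  resident of the zone: no → false
  disabled placard displayed: no → false
  intended duration > 212 min: 408 > 212 is true
  commercial vehicle: yes → true
  NOT snow emergency in effect: no → true
  permit type ∈ {B, C, none, staff}: B is in the set → true
  day ∈ {Fri, Thu, Tue, Wed}: Fri is in the set → true
  electric vehicle: yes → true
  street-cleaning window active: no → false
  hour of day (0-23) ≤ 20: 21 ≤ 20 is false
  permit type ∈ {B, staff}: B is in the set → true
Combine:
[1.2] NOT true = false
[1.3] NOT false = true
[1] false OR false OR true = true
[2] false OR true = true
[3] true OR false = true
[4.1] NOT true = false
[4.3] NOT true = false
[4] false OR true OR false = true
[5] true OR false = true
[6] false OR true = true
[root] true AND true AND true AND true AND true AND true = true
Overall: true → permitted

Permitted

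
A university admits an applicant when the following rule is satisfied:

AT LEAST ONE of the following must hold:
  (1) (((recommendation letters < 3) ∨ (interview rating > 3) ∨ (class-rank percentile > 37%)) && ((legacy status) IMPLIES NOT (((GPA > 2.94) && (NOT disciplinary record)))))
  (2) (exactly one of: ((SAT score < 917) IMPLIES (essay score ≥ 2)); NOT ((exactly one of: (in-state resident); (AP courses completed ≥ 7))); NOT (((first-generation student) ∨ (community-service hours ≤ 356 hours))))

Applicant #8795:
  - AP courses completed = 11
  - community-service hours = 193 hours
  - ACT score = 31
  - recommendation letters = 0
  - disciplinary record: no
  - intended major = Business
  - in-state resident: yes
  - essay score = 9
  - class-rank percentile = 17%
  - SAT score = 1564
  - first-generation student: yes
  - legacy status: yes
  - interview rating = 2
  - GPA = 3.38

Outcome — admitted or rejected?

Rejected

Atomic conditions:
  recommendation letters < 3: 0 < 3 is true
  interview rating > 3: 2 > 3 is false
  class-rank percentile > 37%: 17 > 37 is false
  legacy status: yes → true
  GPA > 2.94: 3.38 > 2.94 is true
  NOT disciplinary record: no → true
  SAT score < 917: 1564 < 917 is false
  essay score ≥ 2: 9 ≥ 2 is true
  in-state resident: yes → true
  AP courses completed ≥ 7: 11 ≥ 7 is true
  first-generation student: yes → true
  community-service hours ≤ 356 hours: 193 ≤ 356 is true
Combine:
[1.1] true OR false OR false = true
[1.2.2.1] true AND true = true
[1.2.2] NOT true = false
[1.2] true → false = false
[1] true AND false = false
[2.1] false → true (antecedent false ⇒ implication holds) = true
[2.2.1] exactly-one(true, true) = false
[2.2] NOT false = true
[2.3.1] true OR true = true
[2.3] NOT true = false
[2] exactly-one(true, true, false) = false
[root] false OR false = false
Overall: false → rejected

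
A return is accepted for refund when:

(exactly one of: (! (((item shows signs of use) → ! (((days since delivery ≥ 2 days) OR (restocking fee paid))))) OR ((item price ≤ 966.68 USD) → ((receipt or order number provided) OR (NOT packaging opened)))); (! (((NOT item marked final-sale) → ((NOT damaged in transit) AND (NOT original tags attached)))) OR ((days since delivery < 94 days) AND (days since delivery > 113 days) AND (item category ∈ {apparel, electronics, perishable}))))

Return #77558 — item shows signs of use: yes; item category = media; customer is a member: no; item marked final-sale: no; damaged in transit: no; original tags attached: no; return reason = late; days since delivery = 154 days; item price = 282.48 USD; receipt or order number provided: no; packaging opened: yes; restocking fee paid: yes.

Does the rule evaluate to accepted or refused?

Accepted

Atomic conditions:
  item shows signs of use: yes → true
  days since delivery ≥ 2 days: 154 ≥ 2 is true
  restocking fee paid: yes → true
  item price ≤ 966.68 USD: 282.48 ≤ 966.68 is true
  receipt or order number provided: no → false
  NOT packaging opened: yes → false
  NOT item marked final-sale: no → true
  NOT damaged in transit: no → true
  NOT original tags attached: no → true
  days since delivery < 94 days: 154 < 94 is false
  days since delivery > 113 days: 154 > 113 is true
  item category ∈ {apparel, electronics, perishable}: media is not in the set → false
Combine:
[1.1.1.2.1] true OR true = true
[1.1.1.2] NOT true = false
[1.1.1] true → false = false
[1.1] NOT false = true
[1.2.2] false OR false = false
[1.2] true → false = false
[1] true OR false = true
[2.1.1.2] true AND true = true
[2.1.1] true → true = true
[2.1] NOT true = false
[2.2] false AND true AND false = false
[2] false OR false = false
[root] exactly-one(true, false) = true
Overall: true → accepted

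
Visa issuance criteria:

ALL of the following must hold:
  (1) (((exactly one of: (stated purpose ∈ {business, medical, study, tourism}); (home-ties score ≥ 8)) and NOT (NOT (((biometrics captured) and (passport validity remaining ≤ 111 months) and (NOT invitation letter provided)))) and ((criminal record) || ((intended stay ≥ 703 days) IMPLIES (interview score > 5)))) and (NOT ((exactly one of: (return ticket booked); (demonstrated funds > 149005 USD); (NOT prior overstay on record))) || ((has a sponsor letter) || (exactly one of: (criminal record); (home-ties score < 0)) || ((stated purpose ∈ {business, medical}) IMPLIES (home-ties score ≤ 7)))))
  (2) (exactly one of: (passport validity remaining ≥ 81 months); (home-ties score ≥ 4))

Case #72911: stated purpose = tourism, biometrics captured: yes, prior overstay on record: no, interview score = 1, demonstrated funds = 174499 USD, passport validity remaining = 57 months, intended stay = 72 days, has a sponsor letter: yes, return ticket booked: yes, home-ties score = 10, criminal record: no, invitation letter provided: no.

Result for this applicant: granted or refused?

Atomic conditions:
  stated purpose ∈ {business, medical, study, tourism}: tourism is in the set → true
  home-ties score ≥ 8: 10 ≥ 8 is true
  biometrics captured: yes → true
  passport validity remaining ≤ 111 months: 57 ≤ 111 is true
  NOT invitation letter provided: no → true
  criminal record: no → false
  intended stay ≥ 703 days: 72 ≥ 703 is false
  interview score > 5: 1 > 5 is false
  return ticket booked: yes → true
  demonstrated funds > 149005 USD: 174499 > 149005 is true
  NOT prior overstay on record: no → true
  has a sponsor letter: yes → true
  home-ties score < 0: 10 < 0 is false
  stated purpose ∈ {business, medical}: tourism is not in the set → false
  home-ties score ≤ 7: 10 ≤ 7 is false
  passport validity remaining ≥ 81 months: 57 ≥ 81 is false
  home-ties score ≥ 4: 10 ≥ 4 is true
Combine:
[1.1.1] exactly-one(true, true) = false
[1.1.2.1.1] true AND true AND true = true
[1.1.2.1] NOT true = false
[1.1.2] NOT false = true
[1.1.3.2] false → false (antecedent false ⇒ implication holds) = true
[1.1.3] false OR true = true
[1.1] false AND true AND true = false
[1.2.1.1] exactly-one(true, true, true) = false
[1.2.1] NOT false = true
[1.2.2.2] exactly-one(false, false) = false
[1.2.2.3] false → false (antecedent false ⇒ implication holds) = true
[1.2.2] true OR false OR true = true
[1.2] true OR true = true
[1] false AND true = false
[2] exactly-one(false, true) = true
[root] false AND true = false
Overall: false → refused

Refused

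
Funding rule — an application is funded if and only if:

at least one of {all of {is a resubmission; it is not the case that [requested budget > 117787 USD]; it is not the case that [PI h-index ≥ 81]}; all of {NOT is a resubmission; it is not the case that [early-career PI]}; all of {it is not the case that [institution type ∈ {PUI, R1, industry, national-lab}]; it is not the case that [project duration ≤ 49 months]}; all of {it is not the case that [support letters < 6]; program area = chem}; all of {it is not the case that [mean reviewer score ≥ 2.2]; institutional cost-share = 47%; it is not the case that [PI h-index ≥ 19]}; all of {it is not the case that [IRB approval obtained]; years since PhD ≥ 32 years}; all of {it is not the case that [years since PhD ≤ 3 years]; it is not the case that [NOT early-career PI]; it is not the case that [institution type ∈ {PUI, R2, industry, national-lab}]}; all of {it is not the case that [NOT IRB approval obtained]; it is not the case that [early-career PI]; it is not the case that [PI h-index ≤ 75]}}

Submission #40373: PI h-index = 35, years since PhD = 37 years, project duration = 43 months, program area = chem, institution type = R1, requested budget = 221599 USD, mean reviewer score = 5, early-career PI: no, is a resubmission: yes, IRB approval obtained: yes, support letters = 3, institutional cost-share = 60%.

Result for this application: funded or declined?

Declined

Atomic conditions:
  is a resubmission: yes → true
  requested budget > 117787 USD: 221599 > 117787 is true
  PI h-index ≥ 81: 35 ≥ 81 is false
  NOT is a resubmission: yes → false
  early-career PI: no → false
  institution type ∈ {PUI, R1, industry, national-lab}: R1 is in the set → true
  project duration ≤ 49 months: 43 ≤ 49 is true
  support letters < 6: 3 < 6 is true
  program area = chem: chem == chem is true
  mean reviewer score ≥ 2.2: 5 ≥ 2.2 is true
  institutional cost-share = 47%: 60 == 47 is false
  PI h-index ≥ 19: 35 ≥ 19 is true
  IRB approval obtained: yes → true
  years since PhD ≥ 32 years: 37 ≥ 32 is true
  years since PhD ≤ 3 years: 37 ≤ 3 is false
  NOT early-career PI: no → true
  institution type ∈ {PUI, R2, industry, national-lab}: R1 is not in the set → false
  NOT IRB approval obtained: yes → false
  PI h-index ≤ 75: 35 ≤ 75 is true
Combine:
[1.2] NOT true = false
[1.3] NOT false = true
[1] true AND false AND true = false
[2.2] NOT false = true
[2] false AND true = false
[3.1] NOT true = false
[3.2] NOT true = false
[3] false AND false = false
[4.1] NOT true = false
[4] false AND true = false
[5.1] NOT true = false
[5.3] NOT true = false
[5] false AND false AND false = false
[6.1] NOT true = false
[6] false AND true = false
[7.1] NOT false = true
[7.2] NOT true = false
[7.3] NOT false = true
[7] true AND false AND true = false
[8.1] NOT false = true
[8.2] NOT false = true
[8.3] NOT true = false
[8] true AND true AND false = false
[root] false OR false OR false OR false OR false OR false OR false OR false = false
Overall: false → declined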